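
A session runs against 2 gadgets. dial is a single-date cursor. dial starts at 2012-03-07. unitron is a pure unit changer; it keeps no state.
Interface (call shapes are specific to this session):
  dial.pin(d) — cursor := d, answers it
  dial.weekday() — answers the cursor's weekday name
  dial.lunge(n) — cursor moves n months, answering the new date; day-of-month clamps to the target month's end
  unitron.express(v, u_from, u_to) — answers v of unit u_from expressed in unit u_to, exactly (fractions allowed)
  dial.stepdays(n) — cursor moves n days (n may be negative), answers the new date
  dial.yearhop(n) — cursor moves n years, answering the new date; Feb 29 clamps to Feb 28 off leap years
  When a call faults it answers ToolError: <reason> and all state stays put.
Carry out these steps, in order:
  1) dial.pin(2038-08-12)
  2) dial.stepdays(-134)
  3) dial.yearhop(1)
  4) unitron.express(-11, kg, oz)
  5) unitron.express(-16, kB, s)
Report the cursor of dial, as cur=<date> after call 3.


-> dial.pin(d: 2038-08-12)
<- 2038-08-12
-> dial.stepdays(n: -134)
<- 2038-03-31
-> dial.yearhop(n: 1)
<- 2039-03-31
-> unitron.express(v: -11, u_from: kg, u_to: oz)
<- -1600000000/4123567
-> unitron.express(v: -16, u_from: kB, u_to: s)
<- ToolError: incompatible units

Answer: cur=2039-03-31


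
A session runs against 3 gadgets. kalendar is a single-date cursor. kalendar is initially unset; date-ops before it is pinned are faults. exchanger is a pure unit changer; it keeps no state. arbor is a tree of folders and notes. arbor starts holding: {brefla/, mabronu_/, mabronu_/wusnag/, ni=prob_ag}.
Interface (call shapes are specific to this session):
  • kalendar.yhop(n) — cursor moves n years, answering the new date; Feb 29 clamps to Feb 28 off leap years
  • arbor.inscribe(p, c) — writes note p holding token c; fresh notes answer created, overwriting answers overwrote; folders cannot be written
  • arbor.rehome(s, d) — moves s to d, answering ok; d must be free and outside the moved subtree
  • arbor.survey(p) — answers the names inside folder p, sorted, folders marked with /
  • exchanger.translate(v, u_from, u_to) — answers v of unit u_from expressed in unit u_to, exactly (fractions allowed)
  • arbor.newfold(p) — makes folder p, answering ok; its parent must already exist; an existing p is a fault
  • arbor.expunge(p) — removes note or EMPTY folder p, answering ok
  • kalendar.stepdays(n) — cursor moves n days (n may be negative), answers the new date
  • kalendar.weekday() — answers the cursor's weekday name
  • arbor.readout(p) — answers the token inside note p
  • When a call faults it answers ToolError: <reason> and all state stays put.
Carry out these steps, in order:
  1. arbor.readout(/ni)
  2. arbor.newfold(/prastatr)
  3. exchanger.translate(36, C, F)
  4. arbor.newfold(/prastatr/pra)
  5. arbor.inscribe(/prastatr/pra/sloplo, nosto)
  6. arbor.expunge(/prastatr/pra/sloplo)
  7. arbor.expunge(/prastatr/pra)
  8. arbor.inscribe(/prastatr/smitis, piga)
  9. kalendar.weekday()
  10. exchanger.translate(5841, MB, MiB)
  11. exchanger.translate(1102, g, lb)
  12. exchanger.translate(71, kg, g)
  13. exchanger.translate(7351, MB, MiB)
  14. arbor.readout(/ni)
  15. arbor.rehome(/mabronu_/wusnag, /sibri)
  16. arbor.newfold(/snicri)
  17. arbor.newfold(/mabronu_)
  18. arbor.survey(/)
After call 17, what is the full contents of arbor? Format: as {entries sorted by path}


Answer: {brefla/, mabronu_/, ni=prob_ag, prastatr/, prastatr/smitis=piga, sibri/, snicri/}

Derivation:
>>> arbor.readout /ni
  prob_ag
>>> arbor.newfold /prastatr
  ok
>>> exchanger.translate 36 C F
  484/5
>>> arbor.newfold /prastatr/pra
  ok
>>> arbor.inscribe /prastatr/pra/sloplo nosto
  created
>>> arbor.expunge /prastatr/pra/sloplo
  ok
>>> arbor.expunge /prastatr/pra
  ok
>>> arbor.inscribe /prastatr/smitis piga
  created
>>> kalendar.weekday
  ToolError: no date set
>>> exchanger.translate 5841 MB MiB
  91265625/16384
>>> exchanger.translate 1102 g lb
  110200000/45359237
>>> exchanger.translate 71 kg g
  71000
>>> exchanger.translate 7351 MB MiB
  114859375/16384
>>> arbor.readout /ni
  prob_ag
>>> arbor.rehome /mabronu_/wusnag /sibri
  ok
>>> arbor.newfold /snicri
  ok
>>> arbor.newfold /mabronu_
  ToolError: exists
>>> arbor.survey /
  [brefla/, mabronu_/, ni, prastatr/, sibri/, snicri/]


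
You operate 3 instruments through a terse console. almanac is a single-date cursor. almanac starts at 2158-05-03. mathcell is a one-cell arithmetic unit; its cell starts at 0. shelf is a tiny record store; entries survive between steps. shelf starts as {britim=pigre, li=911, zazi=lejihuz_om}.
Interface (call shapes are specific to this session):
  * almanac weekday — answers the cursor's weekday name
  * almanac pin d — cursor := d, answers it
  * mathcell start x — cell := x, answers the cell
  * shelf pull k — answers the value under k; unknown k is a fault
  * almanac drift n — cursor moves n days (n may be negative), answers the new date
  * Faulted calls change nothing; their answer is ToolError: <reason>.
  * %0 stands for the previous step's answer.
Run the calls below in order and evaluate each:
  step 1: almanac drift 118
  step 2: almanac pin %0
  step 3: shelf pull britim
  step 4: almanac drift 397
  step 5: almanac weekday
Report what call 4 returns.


Answer: 2159-09-30

Derivation:
→ almanac drift(n: 118)
← 2158-08-29
→ almanac pin(d: %0)
← 2158-08-29
→ shelf pull(k: britim)
← pigre
→ almanac drift(n: 397)
← 2159-09-30
→ almanac weekday()
← Sunday


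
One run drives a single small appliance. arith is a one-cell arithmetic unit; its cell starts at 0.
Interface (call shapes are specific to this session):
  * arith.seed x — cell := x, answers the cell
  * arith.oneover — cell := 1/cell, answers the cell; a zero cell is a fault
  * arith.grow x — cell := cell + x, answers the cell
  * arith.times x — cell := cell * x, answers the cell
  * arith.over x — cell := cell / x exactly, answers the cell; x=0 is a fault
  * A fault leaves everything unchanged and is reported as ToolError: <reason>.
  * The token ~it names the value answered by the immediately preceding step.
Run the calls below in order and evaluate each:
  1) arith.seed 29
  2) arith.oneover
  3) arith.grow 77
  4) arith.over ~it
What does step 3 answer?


Step: arith.seed[x: 29]
Result: 29
Step: arith.oneover[]
Result: 1/29
Step: arith.grow[x: 77]
Result: 2234/29
Step: arith.over[x: ~it]
Result: 1

Answer: 2234/29


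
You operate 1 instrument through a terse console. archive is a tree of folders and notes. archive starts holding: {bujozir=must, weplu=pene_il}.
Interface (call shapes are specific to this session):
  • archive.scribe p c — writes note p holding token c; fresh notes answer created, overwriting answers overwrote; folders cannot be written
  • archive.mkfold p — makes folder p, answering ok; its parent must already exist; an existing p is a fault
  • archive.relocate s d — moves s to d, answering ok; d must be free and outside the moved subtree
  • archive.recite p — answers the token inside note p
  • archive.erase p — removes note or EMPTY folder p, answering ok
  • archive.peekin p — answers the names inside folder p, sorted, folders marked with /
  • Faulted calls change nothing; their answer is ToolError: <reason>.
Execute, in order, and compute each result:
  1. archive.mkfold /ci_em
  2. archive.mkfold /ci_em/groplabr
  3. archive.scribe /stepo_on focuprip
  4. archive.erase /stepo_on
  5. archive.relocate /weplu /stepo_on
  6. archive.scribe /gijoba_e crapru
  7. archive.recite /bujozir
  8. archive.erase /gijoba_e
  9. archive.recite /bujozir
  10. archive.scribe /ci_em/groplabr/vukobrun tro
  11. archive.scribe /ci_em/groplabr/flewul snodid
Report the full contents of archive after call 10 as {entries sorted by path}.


Now I run archive.mkfold with p: /ci_em, → ok.
I invoke archive.mkfold with p: /ci_em/groplabr, giving ok.
I use archive.scribe with p: /stepo_on, c: focuprip, and see created.
Using archive.erase with p: /stepo_on, — result: ok.
Invoking archive.relocate with s: /weplu, d: /stepo_on: ok.
I use archive.scribe with p: /gijoba_e, c: crapru, → created.
Invoking archive.recite with p: /bujozir, which returns must.
Then archive.erase with p: /gijoba_e, giving ok.
Calling archive.recite with p: /bujozir, and get must.
I invoke archive.scribe with p: /ci_em/groplabr/vukobrun, c: tro, giving created.
Invoking archive.scribe with p: /ci_em/groplabr/flewul, c: snodid, giving created.

Answer: {bujozir=must, ci_em/, ci_em/groplabr/, ci_em/groplabr/vukobrun=tro, stepo_on=pene_il}


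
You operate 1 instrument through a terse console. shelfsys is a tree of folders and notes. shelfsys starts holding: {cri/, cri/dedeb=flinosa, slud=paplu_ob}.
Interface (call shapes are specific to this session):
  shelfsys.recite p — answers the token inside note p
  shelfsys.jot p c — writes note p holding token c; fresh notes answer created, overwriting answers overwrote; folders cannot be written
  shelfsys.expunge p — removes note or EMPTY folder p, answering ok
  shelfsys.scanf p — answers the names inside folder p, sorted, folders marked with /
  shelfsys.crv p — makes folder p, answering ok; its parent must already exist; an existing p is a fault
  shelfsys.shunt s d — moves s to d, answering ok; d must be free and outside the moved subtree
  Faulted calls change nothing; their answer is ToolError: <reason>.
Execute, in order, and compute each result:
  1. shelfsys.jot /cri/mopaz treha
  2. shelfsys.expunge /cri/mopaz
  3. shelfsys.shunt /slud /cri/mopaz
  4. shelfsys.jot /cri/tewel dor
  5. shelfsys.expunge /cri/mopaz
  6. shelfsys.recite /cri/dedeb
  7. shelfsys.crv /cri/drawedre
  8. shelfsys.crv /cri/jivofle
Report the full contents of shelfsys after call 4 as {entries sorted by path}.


Answer: {cri/, cri/dedeb=flinosa, cri/mopaz=paplu_ob, cri/tewel=dor}

Derivation:
→ jot(/cri/mopaz, treha)
← created
→ expunge(/cri/mopaz)
← ok
→ shunt(/slud, /cri/mopaz)
← ok
→ jot(/cri/tewel, dor)
← created
→ expunge(/cri/mopaz)
← ok
→ recite(/cri/dedeb)
← flinosa
→ crv(/cri/drawedre)
← ok
→ crv(/cri/jivofle)
← ok


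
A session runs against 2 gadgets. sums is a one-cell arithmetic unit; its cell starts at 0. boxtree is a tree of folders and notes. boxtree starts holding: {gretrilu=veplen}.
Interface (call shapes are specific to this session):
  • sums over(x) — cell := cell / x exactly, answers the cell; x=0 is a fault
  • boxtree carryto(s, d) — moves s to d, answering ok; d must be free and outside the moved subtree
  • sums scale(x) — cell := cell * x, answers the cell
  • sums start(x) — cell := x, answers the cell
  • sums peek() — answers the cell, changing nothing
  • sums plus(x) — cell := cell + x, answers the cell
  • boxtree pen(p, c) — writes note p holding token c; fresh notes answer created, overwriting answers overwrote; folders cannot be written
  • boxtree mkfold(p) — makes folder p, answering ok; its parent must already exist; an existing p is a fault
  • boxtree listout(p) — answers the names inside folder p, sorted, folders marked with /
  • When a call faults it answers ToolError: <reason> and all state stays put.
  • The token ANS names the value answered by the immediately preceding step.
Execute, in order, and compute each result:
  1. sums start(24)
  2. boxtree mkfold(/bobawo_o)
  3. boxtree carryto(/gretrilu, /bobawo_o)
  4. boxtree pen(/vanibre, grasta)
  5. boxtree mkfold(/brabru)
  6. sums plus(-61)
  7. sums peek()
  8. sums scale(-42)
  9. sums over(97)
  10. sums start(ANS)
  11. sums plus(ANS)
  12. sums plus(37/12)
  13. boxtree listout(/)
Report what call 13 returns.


Answer: [bobawo_o/, brabru/, gretrilu, vanibre]

Derivation:
~$ sums start 24
= 24
~$ boxtree mkfold /bobawo_o
= ok
~$ boxtree carryto /gretrilu /bobawo_o
= ToolError: exists
~$ boxtree pen /vanibre grasta
= created
~$ boxtree mkfold /brabru
= ok
~$ sums plus -61
= -37
~$ sums peek
= -37
~$ sums scale -42
= 1554
~$ sums over 97
= 1554/97
~$ sums start ANS
= 1554/97
~$ sums plus ANS
= 3108/97
~$ sums plus 37/12
= 40885/1164
~$ boxtree listout /
= [bobawo_o/, brabru/, gretrilu, vanibre]


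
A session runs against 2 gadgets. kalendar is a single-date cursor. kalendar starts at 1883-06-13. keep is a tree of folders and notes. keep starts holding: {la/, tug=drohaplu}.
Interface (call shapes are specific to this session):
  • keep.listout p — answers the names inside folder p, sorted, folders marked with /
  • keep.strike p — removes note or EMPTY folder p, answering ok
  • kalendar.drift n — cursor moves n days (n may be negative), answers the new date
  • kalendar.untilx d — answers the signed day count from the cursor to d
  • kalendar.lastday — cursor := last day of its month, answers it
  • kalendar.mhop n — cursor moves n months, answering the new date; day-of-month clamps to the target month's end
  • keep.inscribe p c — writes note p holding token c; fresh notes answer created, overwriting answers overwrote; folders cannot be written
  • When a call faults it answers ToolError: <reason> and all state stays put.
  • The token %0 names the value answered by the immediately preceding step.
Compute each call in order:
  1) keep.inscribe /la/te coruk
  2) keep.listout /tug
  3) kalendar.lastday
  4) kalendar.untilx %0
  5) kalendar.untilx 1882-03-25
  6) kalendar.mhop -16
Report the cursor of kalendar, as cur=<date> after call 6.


Do: keep.inscribe[p='/la/te'; c='coruk']
See: created
Do: keep.listout[p='/tug']
See: ToolError: not a directory
Do: kalendar.lastday[]
See: 1883-06-30
Do: kalendar.untilx[d='%0']
See: 0
Do: kalendar.untilx[d='1882-03-25']
See: -462
Do: kalendar.mhop[n='-16']
See: 1882-02-28

Answer: cur=1882-02-28


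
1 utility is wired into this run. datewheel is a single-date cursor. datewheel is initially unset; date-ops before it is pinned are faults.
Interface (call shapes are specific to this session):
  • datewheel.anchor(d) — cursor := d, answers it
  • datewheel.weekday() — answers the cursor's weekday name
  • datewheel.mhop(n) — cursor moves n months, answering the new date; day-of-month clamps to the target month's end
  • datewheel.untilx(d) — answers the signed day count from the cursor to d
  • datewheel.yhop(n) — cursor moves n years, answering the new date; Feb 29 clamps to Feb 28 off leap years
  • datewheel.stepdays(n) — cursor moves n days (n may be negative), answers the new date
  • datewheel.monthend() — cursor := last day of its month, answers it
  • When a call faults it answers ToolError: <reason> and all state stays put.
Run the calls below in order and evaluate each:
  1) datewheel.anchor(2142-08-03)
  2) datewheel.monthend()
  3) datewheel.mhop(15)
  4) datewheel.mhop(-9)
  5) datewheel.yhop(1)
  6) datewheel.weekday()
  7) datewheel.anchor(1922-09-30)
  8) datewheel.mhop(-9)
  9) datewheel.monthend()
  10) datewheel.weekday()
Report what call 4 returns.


Answer: 2143-02-28

Derivation:
// datewheel.anchor(d: 2142-08-03) ~> 2142-08-03
// datewheel.monthend() ~> 2142-08-31
// datewheel.mhop(n: 15) ~> 2143-11-30
// datewheel.mhop(n: -9) ~> 2143-02-28
// datewheel.yhop(n: 1) ~> 2144-02-28
// datewheel.weekday() ~> Friday
// datewheel.anchor(d: 1922-09-30) ~> 1922-09-30
// datewheel.mhop(n: -9) ~> 1921-12-30
// datewheel.monthend() ~> 1921-12-31
// datewheel.weekday() ~> Saturday


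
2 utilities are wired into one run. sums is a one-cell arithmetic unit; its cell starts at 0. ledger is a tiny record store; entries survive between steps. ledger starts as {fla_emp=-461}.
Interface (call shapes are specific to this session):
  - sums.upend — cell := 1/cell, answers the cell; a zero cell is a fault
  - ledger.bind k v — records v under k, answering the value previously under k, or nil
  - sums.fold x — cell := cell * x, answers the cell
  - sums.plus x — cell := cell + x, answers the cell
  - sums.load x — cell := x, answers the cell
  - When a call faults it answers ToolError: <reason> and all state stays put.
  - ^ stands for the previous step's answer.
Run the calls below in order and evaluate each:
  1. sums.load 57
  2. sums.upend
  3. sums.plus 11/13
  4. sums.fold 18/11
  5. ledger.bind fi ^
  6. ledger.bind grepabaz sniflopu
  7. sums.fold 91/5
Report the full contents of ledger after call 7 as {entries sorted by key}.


> load x='57'
= 57
> upend
= 1/57
> plus x='11/13'
= 640/741
> fold x='18/11'
= 3840/2717
> bind k='fi' v='^'
= nil
> bind k='grepabaz' v='sniflopu'
= nil
> fold x='91/5'
= 5376/209

Answer: {fi=3840/2717, fla_emp=-461, grepabaz=sniflopu}


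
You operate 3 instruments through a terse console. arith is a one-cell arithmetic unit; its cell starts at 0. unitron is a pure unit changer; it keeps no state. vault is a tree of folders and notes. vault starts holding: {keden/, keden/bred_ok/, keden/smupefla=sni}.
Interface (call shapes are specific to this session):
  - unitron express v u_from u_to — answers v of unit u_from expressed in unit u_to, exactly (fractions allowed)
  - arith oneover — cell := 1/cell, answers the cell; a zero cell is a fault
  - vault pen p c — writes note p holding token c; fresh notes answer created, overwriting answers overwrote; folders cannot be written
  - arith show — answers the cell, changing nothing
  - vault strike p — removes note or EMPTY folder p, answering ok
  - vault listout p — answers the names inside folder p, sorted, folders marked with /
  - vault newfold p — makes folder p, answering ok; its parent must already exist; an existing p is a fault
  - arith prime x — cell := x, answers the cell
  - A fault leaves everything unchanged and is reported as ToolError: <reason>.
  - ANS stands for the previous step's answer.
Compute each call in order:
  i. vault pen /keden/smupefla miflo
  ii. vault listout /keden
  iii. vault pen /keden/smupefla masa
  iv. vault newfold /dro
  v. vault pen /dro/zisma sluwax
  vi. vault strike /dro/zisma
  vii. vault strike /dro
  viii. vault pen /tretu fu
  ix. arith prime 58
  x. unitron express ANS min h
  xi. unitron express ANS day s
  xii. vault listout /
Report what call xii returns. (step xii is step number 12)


Answer: [keden/, tretu]

Derivation:
Act: vault pen[p: /keden/smupefla; c: miflo]
Obs: overwrote
Act: vault listout[p: /keden]
Obs: [bred_ok/, smupefla]
Act: vault pen[p: /keden/smupefla; c: masa]
Obs: overwrote
Act: vault newfold[p: /dro]
Obs: ok
Act: vault pen[p: /dro/zisma; c: sluwax]
Obs: created
Act: vault strike[p: /dro/zisma]
Obs: ok
Act: vault strike[p: /dro]
Obs: ok
Act: vault pen[p: /tretu; c: fu]
Obs: created
Act: arith prime[x: 58]
Obs: 58
Act: unitron express[v: ANS; u_from: min; u_to: h]
Obs: 29/30
Act: unitron express[v: ANS; u_from: day; u_to: s]
Obs: 83520
Act: vault listout[p: /]
Obs: [keden/, tretu]


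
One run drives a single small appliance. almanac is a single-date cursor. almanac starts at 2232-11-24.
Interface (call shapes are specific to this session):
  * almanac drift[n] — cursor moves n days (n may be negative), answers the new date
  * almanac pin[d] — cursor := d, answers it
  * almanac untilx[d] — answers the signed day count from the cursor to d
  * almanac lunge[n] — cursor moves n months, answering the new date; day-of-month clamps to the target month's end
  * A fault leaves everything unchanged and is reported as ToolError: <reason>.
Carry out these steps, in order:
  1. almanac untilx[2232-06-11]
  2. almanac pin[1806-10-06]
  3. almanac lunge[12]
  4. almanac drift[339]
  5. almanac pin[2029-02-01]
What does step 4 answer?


-- 1. almanac untilx(d→2232-06-11) -> -166
-- 2. almanac pin(d→1806-10-06) -> 1806-10-06
-- 3. almanac lunge(n→12) -> 1807-10-06
-- 4. almanac drift(n→339) -> 1808-09-09
-- 5. almanac pin(d→2029-02-01) -> 2029-02-01

Answer: 1808-09-09


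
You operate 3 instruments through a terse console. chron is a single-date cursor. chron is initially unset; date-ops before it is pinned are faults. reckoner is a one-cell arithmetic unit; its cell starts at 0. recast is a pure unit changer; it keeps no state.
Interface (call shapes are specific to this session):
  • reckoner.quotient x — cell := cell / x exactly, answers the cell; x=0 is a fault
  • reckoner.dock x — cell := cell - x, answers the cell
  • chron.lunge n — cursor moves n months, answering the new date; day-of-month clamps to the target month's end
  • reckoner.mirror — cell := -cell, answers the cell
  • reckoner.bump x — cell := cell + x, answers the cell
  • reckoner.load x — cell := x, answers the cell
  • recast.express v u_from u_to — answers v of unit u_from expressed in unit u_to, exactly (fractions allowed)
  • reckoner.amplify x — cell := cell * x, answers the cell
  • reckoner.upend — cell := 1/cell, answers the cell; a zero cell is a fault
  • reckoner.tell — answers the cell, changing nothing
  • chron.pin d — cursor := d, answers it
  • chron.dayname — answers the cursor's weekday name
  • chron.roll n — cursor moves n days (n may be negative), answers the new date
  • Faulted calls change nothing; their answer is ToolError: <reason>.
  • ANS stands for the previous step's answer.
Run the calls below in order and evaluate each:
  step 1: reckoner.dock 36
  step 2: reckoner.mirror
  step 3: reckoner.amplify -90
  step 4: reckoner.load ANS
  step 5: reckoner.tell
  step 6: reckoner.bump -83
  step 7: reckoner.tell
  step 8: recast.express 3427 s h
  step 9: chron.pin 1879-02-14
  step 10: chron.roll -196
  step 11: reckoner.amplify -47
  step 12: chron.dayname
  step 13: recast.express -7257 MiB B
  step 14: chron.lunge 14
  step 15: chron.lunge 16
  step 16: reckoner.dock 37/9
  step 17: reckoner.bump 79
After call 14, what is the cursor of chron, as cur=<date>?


~$ reckoner.dock x→36
:: -36
~$ reckoner.mirror
:: 36
~$ reckoner.amplify x→-90
:: -3240
~$ reckoner.load x→ANS
:: -3240
~$ reckoner.tell
:: -3240
~$ reckoner.bump x→-83
:: -3323
~$ reckoner.tell
:: -3323
~$ recast.express v→3427 u_from→s u_to→h
:: 3427/3600
~$ chron.pin d→1879-02-14
:: 1879-02-14
~$ chron.roll n→-196
:: 1878-08-02
~$ reckoner.amplify x→-47
:: 156181
~$ chron.dayname
:: Friday
~$ recast.express v→-7257 u_from→MiB u_to→B
:: -7609516032
~$ chron.lunge n→14
:: 1879-10-02
~$ chron.lunge n→16
:: 1881-02-02
~$ reckoner.dock x→37/9
:: 1405592/9
~$ reckoner.bump x→79
:: 1406303/9

Answer: cur=1879-10-02


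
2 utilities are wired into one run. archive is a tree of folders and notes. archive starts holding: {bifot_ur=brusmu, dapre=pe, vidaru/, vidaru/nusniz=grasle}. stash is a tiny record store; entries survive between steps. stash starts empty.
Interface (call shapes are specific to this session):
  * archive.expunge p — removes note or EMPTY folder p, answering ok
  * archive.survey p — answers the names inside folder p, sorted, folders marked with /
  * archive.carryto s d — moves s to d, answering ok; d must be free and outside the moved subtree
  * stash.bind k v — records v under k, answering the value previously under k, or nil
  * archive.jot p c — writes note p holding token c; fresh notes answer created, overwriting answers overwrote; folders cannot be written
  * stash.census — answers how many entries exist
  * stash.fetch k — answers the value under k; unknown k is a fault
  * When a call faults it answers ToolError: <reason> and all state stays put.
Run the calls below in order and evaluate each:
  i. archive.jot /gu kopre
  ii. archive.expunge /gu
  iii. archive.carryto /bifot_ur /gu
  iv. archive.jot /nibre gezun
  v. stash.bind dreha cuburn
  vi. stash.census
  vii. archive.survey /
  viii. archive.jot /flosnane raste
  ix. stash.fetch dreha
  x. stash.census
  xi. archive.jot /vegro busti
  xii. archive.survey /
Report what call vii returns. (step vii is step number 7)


! jot(/gu, kopre) -> created
! expunge(/gu) -> ok
! carryto(/bifot_ur, /gu) -> ok
! jot(/nibre, gezun) -> created
! bind(dreha, cuburn) -> nil
! census() -> 1
! survey(/) -> [dapre, gu, nibre, vidaru/]
! jot(/flosnane, raste) -> created
! fetch(dreha) -> cuburn
! census() -> 1
! jot(/vegro, busti) -> created
! survey(/) -> [dapre, flosnane, gu, nibre, vegro, vidaru/]

Answer: [dapre, gu, nibre, vidaru/]


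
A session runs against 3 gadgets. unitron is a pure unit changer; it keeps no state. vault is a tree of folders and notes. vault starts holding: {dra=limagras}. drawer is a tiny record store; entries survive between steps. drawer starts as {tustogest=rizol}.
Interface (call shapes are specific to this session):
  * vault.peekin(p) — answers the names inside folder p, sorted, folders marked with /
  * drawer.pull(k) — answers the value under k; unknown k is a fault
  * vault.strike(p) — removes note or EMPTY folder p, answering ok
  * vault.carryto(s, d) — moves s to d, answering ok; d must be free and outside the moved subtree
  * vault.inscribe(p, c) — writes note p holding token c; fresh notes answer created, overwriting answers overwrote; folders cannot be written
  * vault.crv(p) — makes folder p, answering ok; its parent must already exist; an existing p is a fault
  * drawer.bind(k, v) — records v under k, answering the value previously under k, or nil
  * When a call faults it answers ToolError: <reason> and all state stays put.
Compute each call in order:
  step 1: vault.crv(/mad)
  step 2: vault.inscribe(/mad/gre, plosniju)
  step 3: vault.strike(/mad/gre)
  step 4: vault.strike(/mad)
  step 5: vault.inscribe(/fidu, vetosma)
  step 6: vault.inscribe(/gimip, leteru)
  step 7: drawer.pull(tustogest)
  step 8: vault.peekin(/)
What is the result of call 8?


Answer: [dra, fidu, gimip]

Derivation:
$ vault.crv p=/mad
  ok
$ vault.inscribe p=/mad/gre c=plosniju
  created
$ vault.strike p=/mad/gre
  ok
$ vault.strike p=/mad
  ok
$ vault.inscribe p=/fidu c=vetosma
  created
$ vault.inscribe p=/gimip c=leteru
  created
$ drawer.pull k=tustogest
  rizol
$ vault.peekin p=/
  [dra, fidu, gimip]


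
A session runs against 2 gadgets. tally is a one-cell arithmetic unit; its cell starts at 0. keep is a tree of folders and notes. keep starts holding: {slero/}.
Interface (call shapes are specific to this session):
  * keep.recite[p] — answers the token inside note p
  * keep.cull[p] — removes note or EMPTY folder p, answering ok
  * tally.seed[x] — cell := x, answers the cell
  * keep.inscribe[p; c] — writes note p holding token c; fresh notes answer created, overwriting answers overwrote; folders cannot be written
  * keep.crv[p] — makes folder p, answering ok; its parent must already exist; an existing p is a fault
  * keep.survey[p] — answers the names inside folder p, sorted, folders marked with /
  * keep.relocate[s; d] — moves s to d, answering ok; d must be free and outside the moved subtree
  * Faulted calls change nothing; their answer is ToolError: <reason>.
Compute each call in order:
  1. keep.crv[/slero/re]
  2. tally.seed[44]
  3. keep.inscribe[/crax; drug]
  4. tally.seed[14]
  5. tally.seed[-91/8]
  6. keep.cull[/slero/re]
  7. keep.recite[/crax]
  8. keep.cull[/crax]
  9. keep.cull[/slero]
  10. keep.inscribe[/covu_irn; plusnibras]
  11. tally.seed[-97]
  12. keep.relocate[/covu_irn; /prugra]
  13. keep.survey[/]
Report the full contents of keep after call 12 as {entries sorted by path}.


% crv /slero/re
[out] ok
% seed 44
[out] 44
% inscribe /crax drug
[out] created
% seed 14
[out] 14
% seed -91/8
[out] -91/8
% cull /slero/re
[out] ok
% recite /crax
[out] drug
% cull /crax
[out] ok
% cull /slero
[out] ok
% inscribe /covu_irn plusnibras
[out] created
% seed -97
[out] -97
% relocate /covu_irn /prugra
[out] ok
% survey /
[out] [prugra]

Answer: {prugra=plusnibras}


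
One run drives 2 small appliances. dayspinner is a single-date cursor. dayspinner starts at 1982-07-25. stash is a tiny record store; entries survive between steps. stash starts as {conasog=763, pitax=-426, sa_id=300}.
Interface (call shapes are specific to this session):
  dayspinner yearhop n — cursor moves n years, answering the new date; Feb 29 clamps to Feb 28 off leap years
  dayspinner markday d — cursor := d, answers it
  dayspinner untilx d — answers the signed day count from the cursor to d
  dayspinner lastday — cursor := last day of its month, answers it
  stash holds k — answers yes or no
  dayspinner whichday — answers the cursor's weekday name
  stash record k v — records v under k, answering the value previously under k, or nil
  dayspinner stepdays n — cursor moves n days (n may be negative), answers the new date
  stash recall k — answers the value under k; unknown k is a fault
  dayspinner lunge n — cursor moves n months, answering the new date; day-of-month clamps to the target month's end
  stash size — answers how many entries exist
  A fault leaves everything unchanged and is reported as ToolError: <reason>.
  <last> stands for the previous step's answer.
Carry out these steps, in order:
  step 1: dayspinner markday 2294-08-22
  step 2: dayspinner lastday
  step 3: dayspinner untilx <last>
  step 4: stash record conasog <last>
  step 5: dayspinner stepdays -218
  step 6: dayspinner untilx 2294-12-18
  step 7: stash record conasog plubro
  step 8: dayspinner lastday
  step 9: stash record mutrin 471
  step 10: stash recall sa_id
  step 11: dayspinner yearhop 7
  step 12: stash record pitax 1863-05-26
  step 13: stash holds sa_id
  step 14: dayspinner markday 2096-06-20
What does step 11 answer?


Answer: 2301-01-31

Derivation:
CALL dayspinner markday[d=2294-08-22]
RET  2294-08-22
CALL dayspinner lastday[]
RET  2294-08-31
CALL dayspinner untilx[d=<last>]
RET  0
CALL stash record[k=conasog; v=<last>]
RET  763
CALL dayspinner stepdays[n=-218]
RET  2294-01-25
CALL dayspinner untilx[d=2294-12-18]
RET  327
CALL stash record[k=conasog; v=plubro]
RET  0
CALL dayspinner lastday[]
RET  2294-01-31
CALL stash record[k=mutrin; v=471]
RET  nil
CALL stash recall[k=sa_id]
RET  300
CALL dayspinner yearhop[n=7]
RET  2301-01-31
CALL stash record[k=pitax; v=1863-05-26]
RET  -426
CALL stash holds[k=sa_id]
RET  yes
CALL dayspinner markday[d=2096-06-20]
RET  2096-06-20


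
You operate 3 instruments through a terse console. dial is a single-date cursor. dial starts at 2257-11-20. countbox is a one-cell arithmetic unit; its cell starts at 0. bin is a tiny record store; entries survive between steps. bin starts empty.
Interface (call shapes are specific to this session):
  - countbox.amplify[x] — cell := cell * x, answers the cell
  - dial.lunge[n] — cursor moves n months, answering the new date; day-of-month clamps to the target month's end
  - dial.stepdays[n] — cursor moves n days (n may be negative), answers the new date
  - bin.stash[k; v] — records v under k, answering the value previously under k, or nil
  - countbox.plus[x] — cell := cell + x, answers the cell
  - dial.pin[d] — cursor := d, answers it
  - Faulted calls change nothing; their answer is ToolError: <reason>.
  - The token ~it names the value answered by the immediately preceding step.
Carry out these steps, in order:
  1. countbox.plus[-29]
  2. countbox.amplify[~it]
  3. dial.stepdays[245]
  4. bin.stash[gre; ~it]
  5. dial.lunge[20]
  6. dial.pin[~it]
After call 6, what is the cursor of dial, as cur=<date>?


Answer: cur=2260-03-23

Derivation:
I run countbox.plus(-29), and observe -29.
I try countbox.amplify(~it), giving 841.
I call dial.stepdays(245), — result: 2258-07-23.
Next I call bin.stash(gre, ~it), and get nil.
I run dial.lunge(20): 2260-03-23.
Calling dial.pin(~it): 2260-03-23.


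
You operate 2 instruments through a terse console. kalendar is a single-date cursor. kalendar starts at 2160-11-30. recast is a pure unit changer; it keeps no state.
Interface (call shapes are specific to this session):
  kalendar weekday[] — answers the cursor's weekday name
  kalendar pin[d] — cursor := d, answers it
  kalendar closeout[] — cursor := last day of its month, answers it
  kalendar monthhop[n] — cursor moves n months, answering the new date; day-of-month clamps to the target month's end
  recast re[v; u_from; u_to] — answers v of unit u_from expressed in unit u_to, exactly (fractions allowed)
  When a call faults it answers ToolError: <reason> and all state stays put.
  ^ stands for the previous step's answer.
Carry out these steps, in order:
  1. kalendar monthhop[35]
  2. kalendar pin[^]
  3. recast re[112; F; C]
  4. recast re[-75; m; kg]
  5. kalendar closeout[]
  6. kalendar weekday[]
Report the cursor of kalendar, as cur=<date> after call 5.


==> kalendar monthhop(35)
<== 2163-10-30
==> kalendar pin(^)
<== 2163-10-30
==> recast re(112, F, C)
<== 400/9
==> recast re(-75, m, kg)
<== ToolError: incompatible units
==> kalendar closeout()
<== 2163-10-31
==> kalendar weekday()
<== Monday

Answer: cur=2163-10-31


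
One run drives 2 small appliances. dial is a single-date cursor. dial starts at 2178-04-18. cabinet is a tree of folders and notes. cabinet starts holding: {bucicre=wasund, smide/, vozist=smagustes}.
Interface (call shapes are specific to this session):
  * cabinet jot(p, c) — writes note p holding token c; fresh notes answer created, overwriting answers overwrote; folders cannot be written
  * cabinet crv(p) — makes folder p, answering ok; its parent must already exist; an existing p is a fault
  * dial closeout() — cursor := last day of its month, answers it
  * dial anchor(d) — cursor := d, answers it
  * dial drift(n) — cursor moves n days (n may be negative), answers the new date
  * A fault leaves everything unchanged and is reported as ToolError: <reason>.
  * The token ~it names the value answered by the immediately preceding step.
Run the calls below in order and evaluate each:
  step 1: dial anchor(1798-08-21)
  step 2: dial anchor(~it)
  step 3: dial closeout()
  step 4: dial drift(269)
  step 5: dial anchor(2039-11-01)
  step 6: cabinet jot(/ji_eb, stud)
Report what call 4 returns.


Answer: 1799-05-27

Derivation:
$ dial anchor d: 1798-08-21
[out] 1798-08-21
$ dial anchor d: ~it
[out] 1798-08-21
$ dial closeout
[out] 1798-08-31
$ dial drift n: 269
[out] 1799-05-27
$ dial anchor d: 2039-11-01
[out] 2039-11-01
$ cabinet jot p: /ji_eb c: stud
[out] created


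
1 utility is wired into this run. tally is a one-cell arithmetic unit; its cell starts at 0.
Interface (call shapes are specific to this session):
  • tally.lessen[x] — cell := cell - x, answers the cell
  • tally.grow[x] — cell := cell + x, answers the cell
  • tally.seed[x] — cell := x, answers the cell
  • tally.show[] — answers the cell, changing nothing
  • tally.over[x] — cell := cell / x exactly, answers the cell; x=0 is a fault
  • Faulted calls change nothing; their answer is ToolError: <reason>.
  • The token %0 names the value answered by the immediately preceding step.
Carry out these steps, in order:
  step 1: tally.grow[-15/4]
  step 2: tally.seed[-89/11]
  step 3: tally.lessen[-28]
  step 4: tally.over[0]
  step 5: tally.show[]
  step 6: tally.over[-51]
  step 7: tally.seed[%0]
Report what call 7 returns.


~$ tally.grow x: -15/4
:: -15/4
~$ tally.seed x: -89/11
:: -89/11
~$ tally.lessen x: -28
:: 219/11
~$ tally.over x: 0
:: ToolError: division by zero
~$ tally.show
:: 219/11
~$ tally.over x: -51
:: -73/187
~$ tally.seed x: %0
:: -73/187

Answer: -73/187


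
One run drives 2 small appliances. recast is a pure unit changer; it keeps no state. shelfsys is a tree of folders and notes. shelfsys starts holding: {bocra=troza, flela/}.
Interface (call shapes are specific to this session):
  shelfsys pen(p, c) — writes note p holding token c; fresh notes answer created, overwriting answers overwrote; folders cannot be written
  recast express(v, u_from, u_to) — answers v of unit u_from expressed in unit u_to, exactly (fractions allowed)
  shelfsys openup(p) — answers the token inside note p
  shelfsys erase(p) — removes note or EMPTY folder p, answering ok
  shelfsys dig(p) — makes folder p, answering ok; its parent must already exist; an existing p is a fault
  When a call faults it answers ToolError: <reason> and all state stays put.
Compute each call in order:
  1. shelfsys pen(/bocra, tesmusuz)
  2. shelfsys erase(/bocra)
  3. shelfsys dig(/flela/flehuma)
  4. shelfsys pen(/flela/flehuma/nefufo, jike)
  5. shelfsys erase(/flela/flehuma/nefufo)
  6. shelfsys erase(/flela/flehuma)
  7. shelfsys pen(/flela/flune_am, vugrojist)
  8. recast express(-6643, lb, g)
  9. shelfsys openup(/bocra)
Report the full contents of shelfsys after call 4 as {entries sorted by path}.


CALL shelfsys pen[p→/bocra; c→tesmusuz]
RET  overwrote
CALL shelfsys erase[p→/bocra]
RET  ok
CALL shelfsys dig[p→/flela/flehuma]
RET  ok
CALL shelfsys pen[p→/flela/flehuma/nefufo; c→jike]
RET  created
CALL shelfsys erase[p→/flela/flehuma/nefufo]
RET  ok
CALL shelfsys erase[p→/flela/flehuma]
RET  ok
CALL shelfsys pen[p→/flela/flune_am; c→vugrojist]
RET  created
CALL recast express[v→-6643; u_from→lb; u_to→g]
RET  -301321411391/100000
CALL shelfsys openup[p→/bocra]
RET  ToolError: not found

Answer: {flela/, flela/flehuma/, flela/flehuma/nefufo=jike}


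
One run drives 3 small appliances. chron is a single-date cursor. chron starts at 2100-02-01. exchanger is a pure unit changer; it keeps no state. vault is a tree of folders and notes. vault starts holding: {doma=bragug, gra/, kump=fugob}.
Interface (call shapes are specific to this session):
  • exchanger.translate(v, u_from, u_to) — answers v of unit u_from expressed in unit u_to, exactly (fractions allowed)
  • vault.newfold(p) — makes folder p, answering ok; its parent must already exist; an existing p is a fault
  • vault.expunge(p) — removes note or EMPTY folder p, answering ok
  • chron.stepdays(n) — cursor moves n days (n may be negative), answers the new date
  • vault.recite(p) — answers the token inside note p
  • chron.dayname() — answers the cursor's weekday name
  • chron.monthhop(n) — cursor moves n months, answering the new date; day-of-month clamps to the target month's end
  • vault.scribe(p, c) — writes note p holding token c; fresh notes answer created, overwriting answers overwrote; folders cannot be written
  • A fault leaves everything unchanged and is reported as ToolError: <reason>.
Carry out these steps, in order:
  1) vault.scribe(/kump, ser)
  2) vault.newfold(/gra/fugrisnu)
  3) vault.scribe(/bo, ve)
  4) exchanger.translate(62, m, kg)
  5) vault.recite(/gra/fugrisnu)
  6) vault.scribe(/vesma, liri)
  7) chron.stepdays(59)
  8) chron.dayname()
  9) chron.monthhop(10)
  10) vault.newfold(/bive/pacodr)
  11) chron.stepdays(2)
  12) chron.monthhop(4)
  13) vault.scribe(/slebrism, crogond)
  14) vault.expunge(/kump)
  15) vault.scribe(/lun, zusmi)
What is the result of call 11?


Answer: 2101-02-03

Derivation:
→ scribe(p: /kump, c: ser)
← overwrote
→ newfold(p: /gra/fugrisnu)
← ok
→ scribe(p: /bo, c: ve)
← created
→ translate(v: 62, u_from: m, u_to: kg)
← ToolError: incompatible units
→ recite(p: /gra/fugrisnu)
← ToolError: is a directory
→ scribe(p: /vesma, c: liri)
← created
→ stepdays(n: 59)
← 2100-04-01
→ dayname()
← Thursday
→ monthhop(n: 10)
← 2101-02-01
→ newfold(p: /bive/pacodr)
← ToolError: no parent
→ stepdays(n: 2)
← 2101-02-03
→ monthhop(n: 4)
← 2101-06-03
→ scribe(p: /slebrism, c: crogond)
← created
→ expunge(p: /kump)
← ok
→ scribe(p: /lun, c: zusmi)
← created


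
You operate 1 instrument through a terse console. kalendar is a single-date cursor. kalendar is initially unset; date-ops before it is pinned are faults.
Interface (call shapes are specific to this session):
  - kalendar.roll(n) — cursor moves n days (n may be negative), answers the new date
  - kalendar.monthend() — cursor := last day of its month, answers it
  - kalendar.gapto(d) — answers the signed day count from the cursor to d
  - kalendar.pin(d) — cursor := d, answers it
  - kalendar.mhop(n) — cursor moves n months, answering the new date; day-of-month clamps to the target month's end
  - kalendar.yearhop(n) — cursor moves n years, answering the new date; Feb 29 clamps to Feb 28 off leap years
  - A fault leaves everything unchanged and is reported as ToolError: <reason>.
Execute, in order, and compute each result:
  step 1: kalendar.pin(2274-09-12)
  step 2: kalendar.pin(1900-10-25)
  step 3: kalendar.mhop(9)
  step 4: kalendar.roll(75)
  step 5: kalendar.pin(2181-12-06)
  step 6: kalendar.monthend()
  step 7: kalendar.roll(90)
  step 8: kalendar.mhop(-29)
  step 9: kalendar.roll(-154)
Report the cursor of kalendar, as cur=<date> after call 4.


! kalendar.pin(2274-09-12) : 2274-09-12
! kalendar.pin(1900-10-25) : 1900-10-25
! kalendar.mhop(9) : 1901-07-25
! kalendar.roll(75) : 1901-10-08
! kalendar.pin(2181-12-06) : 2181-12-06
! kalendar.monthend() : 2181-12-31
! kalendar.roll(90) : 2182-03-31
! kalendar.mhop(-29) : 2179-10-31
! kalendar.roll(-154) : 2179-05-30

Answer: cur=1901-10-08
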